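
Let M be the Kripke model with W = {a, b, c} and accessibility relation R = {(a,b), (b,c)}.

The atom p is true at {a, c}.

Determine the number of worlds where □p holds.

a: successors {b}; p there: b:F. ✗
b: successors {c}; p there: c:T. ✓
c: no successors, so □p holds vacuously. ✓
Satisfying worlds: {b, c}.

2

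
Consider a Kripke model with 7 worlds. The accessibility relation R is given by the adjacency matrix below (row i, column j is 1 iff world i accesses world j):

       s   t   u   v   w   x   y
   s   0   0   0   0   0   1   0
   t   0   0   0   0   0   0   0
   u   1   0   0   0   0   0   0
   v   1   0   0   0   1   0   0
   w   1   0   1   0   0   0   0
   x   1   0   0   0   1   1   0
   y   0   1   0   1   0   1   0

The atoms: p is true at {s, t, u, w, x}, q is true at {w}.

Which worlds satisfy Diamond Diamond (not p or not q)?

{s, u, v, w, x, y}

s: successors {x}; Diamond (not p or not q) there: x:T. ✓
t: no successors, so Diamond Diamond (not p or not q) fails. ✗
u: successors {s}; Diamond (not p or not q) there: s:T. ✓
v: successors {s, w}; Diamond (not p or not q) there: s:T, w:T. ✓
w: successors {s, u}; Diamond (not p or not q) there: s:T, u:T. ✓
x: successors {s, w, x}; Diamond (not p or not q) there: s:T, w:T, x:T. ✓
y: successors {t, v, x}; Diamond (not p or not q) there: t:F, v:T, x:T. ✓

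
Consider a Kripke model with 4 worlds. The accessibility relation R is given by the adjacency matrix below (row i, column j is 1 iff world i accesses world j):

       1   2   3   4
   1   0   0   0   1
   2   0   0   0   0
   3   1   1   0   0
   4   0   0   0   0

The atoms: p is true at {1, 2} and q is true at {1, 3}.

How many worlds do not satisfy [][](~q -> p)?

1: successors {4}; [](~q -> p) there: 4:T. ✓
2: no successors, so [][](~q -> p) holds vacuously. ✓
3: successors {1, 2}; [](~q -> p) there: 1:F, 2:T. ✗
4: no successors, so [][](~q -> p) holds vacuously. ✓
Satisfying worlds: {1, 2, 4}.
So [][](~q -> p) fails at the other 1 world.

1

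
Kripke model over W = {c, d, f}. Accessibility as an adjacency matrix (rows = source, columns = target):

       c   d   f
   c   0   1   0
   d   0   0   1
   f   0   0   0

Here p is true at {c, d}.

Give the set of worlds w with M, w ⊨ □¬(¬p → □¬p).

c: successors {d}; ¬(¬p → □¬p) there: d:F. ✗
d: successors {f}; ¬(¬p → □¬p) there: f:F. ✗
f: no successors, so □¬(¬p → □¬p) holds vacuously. ✓

{f}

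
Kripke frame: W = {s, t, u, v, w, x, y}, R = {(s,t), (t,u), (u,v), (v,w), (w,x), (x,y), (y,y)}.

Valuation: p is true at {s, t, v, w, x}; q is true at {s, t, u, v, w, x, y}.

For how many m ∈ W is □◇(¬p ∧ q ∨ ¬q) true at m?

4

s: successors {t}; ◇(¬p ∧ q ∨ ¬q) there: t:T. ✓
t: successors {u}; ◇(¬p ∧ q ∨ ¬q) there: u:F. ✗
u: successors {v}; ◇(¬p ∧ q ∨ ¬q) there: v:F. ✗
v: successors {w}; ◇(¬p ∧ q ∨ ¬q) there: w:F. ✗
w: successors {x}; ◇(¬p ∧ q ∨ ¬q) there: x:T. ✓
x: successors {y}; ◇(¬p ∧ q ∨ ¬q) there: y:T. ✓
y: successors {y}; ◇(¬p ∧ q ∨ ¬q) there: y:T. ✓
Satisfying worlds: {s, w, x, y}.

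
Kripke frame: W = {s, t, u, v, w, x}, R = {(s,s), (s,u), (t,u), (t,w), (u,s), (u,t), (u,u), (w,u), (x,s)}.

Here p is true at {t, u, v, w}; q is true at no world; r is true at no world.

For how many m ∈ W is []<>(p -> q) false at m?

2

s: successors {s, u}; <>(p -> q) there: s:T, u:T. ✓
t: successors {u, w}; <>(p -> q) there: u:T, w:F. ✗
u: successors {s, t, u}; <>(p -> q) there: s:T, t:F, u:T. ✗
v: no successors, so []<>(p -> q) holds vacuously. ✓
w: successors {u}; <>(p -> q) there: u:T. ✓
x: successors {s}; <>(p -> q) there: s:T. ✓
Satisfying worlds: {s, v, w, x}.
So []<>(p -> q) fails at the other 2 worlds.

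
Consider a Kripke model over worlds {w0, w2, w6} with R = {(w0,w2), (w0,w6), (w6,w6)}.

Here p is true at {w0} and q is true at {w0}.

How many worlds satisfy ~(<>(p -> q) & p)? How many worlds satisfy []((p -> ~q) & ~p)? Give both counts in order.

2 and 3

For ~(<>(p -> q) & p):
w0: <>(p -> q) & p is T. ✗
w2: <>(p -> q) & p is F. ✓
w6: <>(p -> q) & p is F. ✓
— 2 worlds.
For []((p -> ~q) & ~p):
w0: successors {w2, w6}; (p -> ~q) & ~p there: w2:T, w6:T. ✓
w2: no successors, so []((p -> ~q) & ~p) holds vacuously. ✓
w6: successors {w6}; (p -> ~q) & ~p there: w6:T. ✓
— 3 worlds.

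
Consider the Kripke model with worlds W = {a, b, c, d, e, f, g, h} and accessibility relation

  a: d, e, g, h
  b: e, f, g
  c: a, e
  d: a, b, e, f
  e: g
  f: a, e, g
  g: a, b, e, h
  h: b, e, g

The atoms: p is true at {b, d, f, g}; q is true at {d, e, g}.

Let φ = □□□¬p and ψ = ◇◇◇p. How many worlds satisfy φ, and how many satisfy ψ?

For □□□¬p:
a: successors {d, e, g, h}; □□¬p there: d:F, e:F, g:F, h:F. ✗
b: successors {e, f, g}; □□¬p there: e:F, f:F, g:F. ✗
c: successors {a, e}; □□¬p there: a:F, e:F. ✗
d: successors {a, b, e, f}; □□¬p there: a:F, b:F, e:F, f:F. ✗
e: successors {g}; □□¬p there: g:F. ✗
f: successors {a, e, g}; □□¬p there: a:F, e:F, g:F. ✗
g: successors {a, b, e, h}; □□¬p there: a:F, b:F, e:F, h:F. ✗
h: successors {b, e, g}; □□¬p there: b:F, e:F, g:F. ✗
— 0 worlds.
For ◇◇◇p:
a: successors {d, e, g, h}; ◇◇p there: d:T, e:T, g:T, h:T. ✓
b: successors {e, f, g}; ◇◇p there: e:T, f:T, g:T. ✓
c: successors {a, e}; ◇◇p there: a:T, e:T. ✓
d: successors {a, b, e, f}; ◇◇p there: a:T, b:T, e:T, f:T. ✓
e: successors {g}; ◇◇p there: g:T. ✓
f: successors {a, e, g}; ◇◇p there: a:T, e:T, g:T. ✓
g: successors {a, b, e, h}; ◇◇p there: a:T, b:T, e:T, h:T. ✓
h: successors {b, e, g}; ◇◇p there: b:T, e:T, g:T. ✓
— 8 worlds.

0 and 8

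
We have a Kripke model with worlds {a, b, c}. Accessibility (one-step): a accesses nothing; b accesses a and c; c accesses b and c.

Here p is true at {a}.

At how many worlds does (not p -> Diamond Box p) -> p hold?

a: not p -> Diamond Box p is T, p is T. ✓
b: not p -> Diamond Box p is T, p is F. ✗
c: not p -> Diamond Box p is F, p is F. ✓
Satisfying worlds: {a, c}.

2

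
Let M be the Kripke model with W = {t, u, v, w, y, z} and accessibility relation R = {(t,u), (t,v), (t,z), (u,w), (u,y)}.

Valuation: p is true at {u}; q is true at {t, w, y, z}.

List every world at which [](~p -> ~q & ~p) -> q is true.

t: [](~p -> ~q & ~p) is F, q is T. ✓
u: [](~p -> ~q & ~p) is F, q is F. ✓
v: [](~p -> ~q & ~p) is T, q is F. ✗
w: [](~p -> ~q & ~p) is T, q is T. ✓
y: [](~p -> ~q & ~p) is T, q is T. ✓
z: [](~p -> ~q & ~p) is T, q is T. ✓

{t, u, w, y, z}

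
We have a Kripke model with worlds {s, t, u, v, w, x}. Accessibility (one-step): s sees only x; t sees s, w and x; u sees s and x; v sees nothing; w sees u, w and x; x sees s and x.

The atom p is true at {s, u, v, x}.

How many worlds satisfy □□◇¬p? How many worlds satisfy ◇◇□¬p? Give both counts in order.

For □□◇¬p:
s: successors {x}; □◇¬p there: x:F. ✗
t: successors {s, w, x}; □◇¬p there: s:F, w:F, x:F. ✗
u: successors {s, x}; □◇¬p there: s:F, x:F. ✗
v: no successors, so □□◇¬p holds vacuously. ✓
w: successors {u, w, x}; □◇¬p there: u:F, w:F, x:F. ✗
x: successors {s, x}; □◇¬p there: s:F, x:F. ✗
— 1 world.
For ◇◇□¬p:
s: successors {x}; ◇□¬p there: x:F. ✗
t: successors {s, w, x}; ◇□¬p there: s:F, w:F, x:F. ✗
u: successors {s, x}; ◇□¬p there: s:F, x:F. ✗
v: no successors, so ◇◇□¬p fails. ✗
w: successors {u, w, x}; ◇□¬p there: u:F, w:F, x:F. ✗
x: successors {s, x}; ◇□¬p there: s:F, x:F. ✗
— 0 worlds.

1 and 0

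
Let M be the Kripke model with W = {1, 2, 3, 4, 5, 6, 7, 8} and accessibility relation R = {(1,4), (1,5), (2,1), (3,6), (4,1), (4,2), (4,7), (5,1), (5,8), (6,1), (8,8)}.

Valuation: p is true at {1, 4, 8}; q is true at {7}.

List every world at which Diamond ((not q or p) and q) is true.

1: successors {4, 5}; (not q or p) and q there: 4:F, 5:F. ✗
2: successors {1}; (not q or p) and q there: 1:F. ✗
3: successors {6}; (not q or p) and q there: 6:F. ✗
4: successors {1, 2, 7}; (not q or p) and q there: 1:F, 2:F, 7:F. ✗
5: successors {1, 8}; (not q or p) and q there: 1:F, 8:F. ✗
6: successors {1}; (not q or p) and q there: 1:F. ✗
7: no successors, so Diamond ((not q or p) and q) fails. ✗
8: successors {8}; (not q or p) and q there: 8:F. ✗

∅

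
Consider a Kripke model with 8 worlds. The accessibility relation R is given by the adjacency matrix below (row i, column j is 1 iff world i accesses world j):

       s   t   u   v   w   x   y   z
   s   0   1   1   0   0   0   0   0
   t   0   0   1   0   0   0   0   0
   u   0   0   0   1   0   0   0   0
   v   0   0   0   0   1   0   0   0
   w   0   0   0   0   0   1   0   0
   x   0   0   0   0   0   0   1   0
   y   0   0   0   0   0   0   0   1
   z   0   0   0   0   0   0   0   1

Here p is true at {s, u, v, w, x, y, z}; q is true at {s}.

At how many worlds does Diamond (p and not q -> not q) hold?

8

s: successors {t, u}; p and not q -> not q there: t:T, u:T. ✓
t: successors {u}; p and not q -> not q there: u:T. ✓
u: successors {v}; p and not q -> not q there: v:T. ✓
v: successors {w}; p and not q -> not q there: w:T. ✓
w: successors {x}; p and not q -> not q there: x:T. ✓
x: successors {y}; p and not q -> not q there: y:T. ✓
y: successors {z}; p and not q -> not q there: z:T. ✓
z: successors {z}; p and not q -> not q there: z:T. ✓
Satisfying worlds: {s, t, u, v, w, x, y, z}.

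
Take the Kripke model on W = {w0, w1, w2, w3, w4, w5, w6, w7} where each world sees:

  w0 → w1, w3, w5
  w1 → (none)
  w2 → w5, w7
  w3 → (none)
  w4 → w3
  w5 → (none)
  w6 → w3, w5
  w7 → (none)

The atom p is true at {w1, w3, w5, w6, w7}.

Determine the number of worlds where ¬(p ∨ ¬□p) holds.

3

w0: p ∨ ¬□p is F. ✓
w1: p ∨ ¬□p is T. ✗
w2: p ∨ ¬□p is F. ✓
w3: p ∨ ¬□p is T. ✗
w4: p ∨ ¬□p is F. ✓
w5: p ∨ ¬□p is T. ✗
w6: p ∨ ¬□p is T. ✗
w7: p ∨ ¬□p is T. ✗
Satisfying worlds: {w0, w2, w4}.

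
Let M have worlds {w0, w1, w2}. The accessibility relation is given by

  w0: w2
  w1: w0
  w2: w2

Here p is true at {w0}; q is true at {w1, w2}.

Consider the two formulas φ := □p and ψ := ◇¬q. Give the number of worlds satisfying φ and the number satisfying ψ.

1 and 1

For □p:
w0: successors {w2}; p there: w2:F. ✗
w1: successors {w0}; p there: w0:T. ✓
w2: successors {w2}; p there: w2:F. ✗
— 1 world.
For ◇¬q:
w0: successors {w2}; ¬q there: w2:F. ✗
w1: successors {w0}; ¬q there: w0:T. ✓
w2: successors {w2}; ¬q there: w2:F. ✗
— 1 world.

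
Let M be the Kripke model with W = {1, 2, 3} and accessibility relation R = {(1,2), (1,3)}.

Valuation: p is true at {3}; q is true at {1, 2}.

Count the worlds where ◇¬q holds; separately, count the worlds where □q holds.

For ◇¬q:
1: successors {2, 3}; ¬q there: 2:F, 3:T. ✓
2: no successors, so ◇¬q fails. ✗
3: no successors, so ◇¬q fails. ✗
— 1 world.
For □q:
1: successors {2, 3}; q there: 2:T, 3:F. ✗
2: no successors, so □q holds vacuously. ✓
3: no successors, so □q holds vacuously. ✓
— 2 worlds.

1 and 2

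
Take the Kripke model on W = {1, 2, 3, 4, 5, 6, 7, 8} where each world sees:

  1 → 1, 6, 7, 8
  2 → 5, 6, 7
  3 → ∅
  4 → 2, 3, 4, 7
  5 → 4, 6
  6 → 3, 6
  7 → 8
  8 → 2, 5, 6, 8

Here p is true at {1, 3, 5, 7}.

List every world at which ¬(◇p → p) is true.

1: ◇p → p is T. ✗
2: ◇p → p is F. ✓
3: ◇p → p is T. ✗
4: ◇p → p is F. ✓
5: ◇p → p is T. ✗
6: ◇p → p is F. ✓
7: ◇p → p is T. ✗
8: ◇p → p is F. ✓

{2, 4, 6, 8}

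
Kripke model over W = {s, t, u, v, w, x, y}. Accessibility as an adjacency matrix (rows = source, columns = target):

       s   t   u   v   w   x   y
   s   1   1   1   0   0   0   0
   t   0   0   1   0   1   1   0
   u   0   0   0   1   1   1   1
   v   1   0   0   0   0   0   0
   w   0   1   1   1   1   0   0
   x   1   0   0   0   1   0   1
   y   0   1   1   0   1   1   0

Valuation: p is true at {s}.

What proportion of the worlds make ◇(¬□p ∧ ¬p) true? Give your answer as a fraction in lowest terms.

s: successors {s, t, u}; ¬□p ∧ ¬p there: s:F, t:T, u:T. ✓
t: successors {u, w, x}; ¬□p ∧ ¬p there: u:T, w:T, x:T. ✓
u: successors {v, w, x, y}; ¬□p ∧ ¬p there: v:F, w:T, x:T, y:T. ✓
v: successors {s}; ¬□p ∧ ¬p there: s:F. ✗
w: successors {t, u, v, w}; ¬□p ∧ ¬p there: t:T, u:T, v:F, w:T. ✓
x: successors {s, w, y}; ¬□p ∧ ¬p there: s:F, w:T, y:T. ✓
y: successors {t, u, w, x}; ¬□p ∧ ¬p there: t:T, u:T, w:T, x:T. ✓
That's 6 of 7 worlds, so 6/7.

6/7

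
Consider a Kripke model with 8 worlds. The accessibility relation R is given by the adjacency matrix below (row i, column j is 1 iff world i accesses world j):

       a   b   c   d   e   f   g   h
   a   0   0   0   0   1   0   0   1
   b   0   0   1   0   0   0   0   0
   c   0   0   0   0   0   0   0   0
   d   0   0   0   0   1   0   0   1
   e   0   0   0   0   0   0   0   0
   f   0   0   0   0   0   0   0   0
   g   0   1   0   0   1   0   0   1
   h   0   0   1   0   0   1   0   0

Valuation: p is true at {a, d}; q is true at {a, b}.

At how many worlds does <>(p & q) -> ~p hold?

a: <>(p & q) is F, ~p is F. ✓
b: <>(p & q) is F, ~p is T. ✓
c: <>(p & q) is F, ~p is T. ✓
d: <>(p & q) is F, ~p is F. ✓
e: <>(p & q) is F, ~p is T. ✓
f: <>(p & q) is F, ~p is T. ✓
g: <>(p & q) is F, ~p is T. ✓
h: <>(p & q) is F, ~p is T. ✓
Satisfying worlds: {a, b, c, d, e, f, g, h}.

8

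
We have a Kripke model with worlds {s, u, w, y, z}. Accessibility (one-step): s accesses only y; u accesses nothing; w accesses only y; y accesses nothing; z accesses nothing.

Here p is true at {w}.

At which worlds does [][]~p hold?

{s, u, w, y, z}

s: successors {y}; []~p there: y:T. ✓
u: no successors, so [][]~p holds vacuously. ✓
w: successors {y}; []~p there: y:T. ✓
y: no successors, so [][]~p holds vacuously. ✓
z: no successors, so [][]~p holds vacuously. ✓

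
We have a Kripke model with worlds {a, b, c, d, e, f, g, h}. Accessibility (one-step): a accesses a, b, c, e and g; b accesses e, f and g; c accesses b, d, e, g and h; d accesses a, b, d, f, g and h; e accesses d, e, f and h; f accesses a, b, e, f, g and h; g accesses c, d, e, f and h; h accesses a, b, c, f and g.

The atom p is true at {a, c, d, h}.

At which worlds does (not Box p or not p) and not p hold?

a: not Box p or not p is T, not p is F. ✗
b: not Box p or not p is T, not p is T. ✓
c: not Box p or not p is T, not p is F. ✗
d: not Box p or not p is T, not p is F. ✗
e: not Box p or not p is T, not p is T. ✓
f: not Box p or not p is T, not p is T. ✓
g: not Box p or not p is T, not p is T. ✓
h: not Box p or not p is T, not p is F. ✗

{b, e, f, g}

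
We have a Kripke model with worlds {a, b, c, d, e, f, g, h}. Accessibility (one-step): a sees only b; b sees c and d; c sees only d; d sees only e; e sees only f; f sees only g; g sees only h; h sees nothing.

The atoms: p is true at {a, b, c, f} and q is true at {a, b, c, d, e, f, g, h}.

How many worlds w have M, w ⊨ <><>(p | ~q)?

a: successors {b}; <>(p | ~q) there: b:T. ✓
b: successors {c, d}; <>(p | ~q) there: c:F, d:F. ✗
c: successors {d}; <>(p | ~q) there: d:F. ✗
d: successors {e}; <>(p | ~q) there: e:T. ✓
e: successors {f}; <>(p | ~q) there: f:F. ✗
f: successors {g}; <>(p | ~q) there: g:F. ✗
g: successors {h}; <>(p | ~q) there: h:F. ✗
h: no successors, so <><>(p | ~q) fails. ✗
Satisfying worlds: {a, d}.

2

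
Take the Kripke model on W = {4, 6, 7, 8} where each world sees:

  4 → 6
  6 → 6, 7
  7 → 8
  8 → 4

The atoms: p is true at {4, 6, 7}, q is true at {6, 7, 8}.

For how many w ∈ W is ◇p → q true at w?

3

4: ◇p is T, q is F. ✗
6: ◇p is T, q is T. ✓
7: ◇p is F, q is T. ✓
8: ◇p is T, q is T. ✓
Satisfying worlds: {6, 7, 8}.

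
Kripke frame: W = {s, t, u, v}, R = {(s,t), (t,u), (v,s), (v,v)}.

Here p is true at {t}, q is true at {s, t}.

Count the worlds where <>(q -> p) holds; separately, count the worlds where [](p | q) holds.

3 and 2

For <>(q -> p):
s: successors {t}; q -> p there: t:T. ✓
t: successors {u}; q -> p there: u:T. ✓
u: no successors, so <>(q -> p) fails. ✗
v: successors {s, v}; q -> p there: s:F, v:T. ✓
— 3 worlds.
For [](p | q):
s: successors {t}; p | q there: t:T. ✓
t: successors {u}; p | q there: u:F. ✗
u: no successors, so [](p | q) holds vacuously. ✓
v: successors {s, v}; p | q there: s:T, v:F. ✗
— 2 worlds.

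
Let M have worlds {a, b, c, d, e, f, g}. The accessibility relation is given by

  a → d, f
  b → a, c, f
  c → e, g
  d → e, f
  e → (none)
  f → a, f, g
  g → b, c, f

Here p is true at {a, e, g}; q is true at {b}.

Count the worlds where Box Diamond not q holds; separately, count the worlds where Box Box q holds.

For Box Diamond not q:
a: successors {d, f}; Diamond not q there: d:T, f:T. ✓
b: successors {a, c, f}; Diamond not q there: a:T, c:T, f:T. ✓
c: successors {e, g}; Diamond not q there: e:F, g:T. ✗
d: successors {e, f}; Diamond not q there: e:F, f:T. ✗
e: no successors, so Box Diamond not q holds vacuously. ✓
f: successors {a, f, g}; Diamond not q there: a:T, f:T, g:T. ✓
g: successors {b, c, f}; Diamond not q there: b:T, c:T, f:T. ✓
— 5 worlds.
For Box Box q:
a: successors {d, f}; Box q there: d:F, f:F. ✗
b: successors {a, c, f}; Box q there: a:F, c:F, f:F. ✗
c: successors {e, g}; Box q there: e:T, g:F. ✗
d: successors {e, f}; Box q there: e:T, f:F. ✗
e: no successors, so Box Box q holds vacuously. ✓
f: successors {a, f, g}; Box q there: a:F, f:F, g:F. ✗
g: successors {b, c, f}; Box q there: b:F, c:F, f:F. ✗
— 1 world.

5 and 1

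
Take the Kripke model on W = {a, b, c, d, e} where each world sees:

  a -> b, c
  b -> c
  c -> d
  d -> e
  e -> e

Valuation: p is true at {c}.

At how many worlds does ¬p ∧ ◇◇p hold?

1

a: ¬p is T, ◇◇p is T. ✓
b: ¬p is T, ◇◇p is F. ✗
c: ¬p is F, ◇◇p is F. ✗
d: ¬p is T, ◇◇p is F. ✗
e: ¬p is T, ◇◇p is F. ✗
Satisfying worlds: {a}.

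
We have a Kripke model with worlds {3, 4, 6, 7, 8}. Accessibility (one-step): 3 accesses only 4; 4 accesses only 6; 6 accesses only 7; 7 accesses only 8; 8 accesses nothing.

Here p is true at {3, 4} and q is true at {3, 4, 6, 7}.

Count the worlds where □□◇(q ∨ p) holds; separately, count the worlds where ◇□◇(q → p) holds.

3 and 2

For □□◇(q ∨ p):
3: successors {4}; □◇(q ∨ p) there: 4:T. ✓
4: successors {6}; □◇(q ∨ p) there: 6:F. ✗
6: successors {7}; □◇(q ∨ p) there: 7:F. ✗
7: successors {8}; □◇(q ∨ p) there: 8:T. ✓
8: no successors, so □□◇(q ∨ p) holds vacuously. ✓
— 3 worlds.
For ◇□◇(q → p):
3: successors {4}; □◇(q → p) there: 4:F. ✗
4: successors {6}; □◇(q → p) there: 6:T. ✓
6: successors {7}; □◇(q → p) there: 7:F. ✗
7: successors {8}; □◇(q → p) there: 8:T. ✓
8: no successors, so ◇□◇(q → p) fails. ✗
— 2 worlds.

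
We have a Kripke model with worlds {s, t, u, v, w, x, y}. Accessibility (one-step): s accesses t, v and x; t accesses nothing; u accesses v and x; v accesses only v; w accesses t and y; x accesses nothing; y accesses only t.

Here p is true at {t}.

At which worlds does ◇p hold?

s: successors {t, v, x}; p there: t:T, v:F, x:F. ✓
t: no successors, so ◇p fails. ✗
u: successors {v, x}; p there: v:F, x:F. ✗
v: successors {v}; p there: v:F. ✗
w: successors {t, y}; p there: t:T, y:F. ✓
x: no successors, so ◇p fails. ✗
y: successors {t}; p there: t:T. ✓

{s, w, y}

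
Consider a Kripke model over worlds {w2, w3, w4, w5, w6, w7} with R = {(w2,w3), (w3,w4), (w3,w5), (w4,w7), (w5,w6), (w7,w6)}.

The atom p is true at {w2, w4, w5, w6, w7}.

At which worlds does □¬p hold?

{w2, w6}

w2: successors {w3}; ¬p there: w3:T. ✓
w3: successors {w4, w5}; ¬p there: w4:F, w5:F. ✗
w4: successors {w7}; ¬p there: w7:F. ✗
w5: successors {w6}; ¬p there: w6:F. ✗
w6: no successors, so □¬p holds vacuously. ✓
w7: successors {w6}; ¬p there: w6:F. ✗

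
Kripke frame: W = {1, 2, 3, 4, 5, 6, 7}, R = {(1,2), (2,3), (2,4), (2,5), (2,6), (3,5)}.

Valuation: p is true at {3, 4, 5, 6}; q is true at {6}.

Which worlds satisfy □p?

{2, 3, 4, 5, 6, 7}

1: successors {2}; p there: 2:F. ✗
2: successors {3, 4, 5, 6}; p there: 3:T, 4:T, 5:T, 6:T. ✓
3: successors {5}; p there: 5:T. ✓
4: no successors, so □p holds vacuously. ✓
5: no successors, so □p holds vacuously. ✓
6: no successors, so □p holds vacuously. ✓
7: no successors, so □p holds vacuously. ✓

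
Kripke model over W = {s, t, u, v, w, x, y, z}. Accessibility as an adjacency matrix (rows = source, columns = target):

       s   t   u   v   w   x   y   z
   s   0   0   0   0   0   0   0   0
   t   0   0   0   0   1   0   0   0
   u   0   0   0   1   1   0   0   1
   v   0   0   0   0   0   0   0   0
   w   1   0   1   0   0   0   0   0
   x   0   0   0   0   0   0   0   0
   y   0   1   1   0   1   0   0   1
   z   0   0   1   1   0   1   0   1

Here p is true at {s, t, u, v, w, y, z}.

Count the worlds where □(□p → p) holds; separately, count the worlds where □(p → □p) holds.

For □(□p → p):
s: no successors, so □(□p → p) holds vacuously. ✓
t: successors {w}; □p → p there: w:T. ✓
u: successors {v, w, z}; □p → p there: v:T, w:T, z:T. ✓
v: no successors, so □(□p → p) holds vacuously. ✓
w: successors {s, u}; □p → p there: s:T, u:T. ✓
x: no successors, so □(□p → p) holds vacuously. ✓
y: successors {t, u, w, z}; □p → p there: t:T, u:T, w:T, z:T. ✓
z: successors {u, v, x, z}; □p → p there: u:T, v:T, x:F, z:T. ✗
— 7 worlds.
For □(p → □p):
s: no successors, so □(p → □p) holds vacuously. ✓
t: successors {w}; p → □p there: w:T. ✓
u: successors {v, w, z}; p → □p there: v:T, w:T, z:F. ✗
v: no successors, so □(p → □p) holds vacuously. ✓
w: successors {s, u}; p → □p there: s:T, u:T. ✓
x: no successors, so □(p → □p) holds vacuously. ✓
y: successors {t, u, w, z}; p → □p there: t:T, u:T, w:T, z:F. ✗
z: successors {u, v, x, z}; p → □p there: u:T, v:T, x:T, z:F. ✗
— 5 worlds.

7 and 5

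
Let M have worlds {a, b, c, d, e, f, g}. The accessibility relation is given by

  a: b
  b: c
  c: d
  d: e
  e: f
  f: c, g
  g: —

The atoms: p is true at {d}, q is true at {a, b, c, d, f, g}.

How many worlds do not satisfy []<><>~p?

a: successors {b}; <><>~p there: b:F. ✗
b: successors {c}; <><>~p there: c:T. ✓
c: successors {d}; <><>~p there: d:T. ✓
d: successors {e}; <><>~p there: e:T. ✓
e: successors {f}; <><>~p there: f:F. ✗
f: successors {c, g}; <><>~p there: c:T, g:F. ✗
g: no successors, so []<><>~p holds vacuously. ✓
Satisfying worlds: {b, c, d, g}.
So []<><>~p fails at the other 3 worlds.

3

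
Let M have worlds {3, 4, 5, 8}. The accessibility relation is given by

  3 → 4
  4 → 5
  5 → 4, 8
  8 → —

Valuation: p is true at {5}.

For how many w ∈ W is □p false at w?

3: successors {4}; p there: 4:F. ✗
4: successors {5}; p there: 5:T. ✓
5: successors {4, 8}; p there: 4:F, 8:F. ✗
8: no successors, so □p holds vacuously. ✓
Satisfying worlds: {4, 8}.
So □p fails at the other 2 worlds.

2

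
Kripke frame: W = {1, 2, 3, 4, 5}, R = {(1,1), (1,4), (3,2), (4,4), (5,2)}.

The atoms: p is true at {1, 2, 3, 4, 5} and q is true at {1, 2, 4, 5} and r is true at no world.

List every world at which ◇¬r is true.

1: successors {1, 4}; ¬r there: 1:T, 4:T. ✓
2: no successors, so ◇¬r fails. ✗
3: successors {2}; ¬r there: 2:T. ✓
4: successors {4}; ¬r there: 4:T. ✓
5: successors {2}; ¬r there: 2:T. ✓

{1, 3, 4, 5}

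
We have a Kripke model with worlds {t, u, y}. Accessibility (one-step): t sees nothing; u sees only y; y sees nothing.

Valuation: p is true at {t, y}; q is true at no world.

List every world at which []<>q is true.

{t, y}

t: no successors, so []<>q holds vacuously. ✓
u: successors {y}; <>q there: y:F. ✗
y: no successors, so []<>q holds vacuously. ✓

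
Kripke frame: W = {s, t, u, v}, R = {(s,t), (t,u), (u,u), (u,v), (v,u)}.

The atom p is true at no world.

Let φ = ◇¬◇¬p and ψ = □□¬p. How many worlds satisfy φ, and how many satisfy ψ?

0 and 4

For ◇¬◇¬p:
s: successors {t}; ¬◇¬p there: t:F. ✗
t: successors {u}; ¬◇¬p there: u:F. ✗
u: successors {u, v}; ¬◇¬p there: u:F, v:F. ✗
v: successors {u}; ¬◇¬p there: u:F. ✗
— 0 worlds.
For □□¬p:
s: successors {t}; □¬p there: t:T. ✓
t: successors {u}; □¬p there: u:T. ✓
u: successors {u, v}; □¬p there: u:T, v:T. ✓
v: successors {u}; □¬p there: u:T. ✓
— 4 worlds.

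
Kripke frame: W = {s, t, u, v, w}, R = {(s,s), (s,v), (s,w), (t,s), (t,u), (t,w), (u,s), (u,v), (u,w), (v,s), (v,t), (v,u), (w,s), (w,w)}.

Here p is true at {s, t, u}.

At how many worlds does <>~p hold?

s: successors {s, v, w}; ~p there: s:F, v:T, w:T. ✓
t: successors {s, u, w}; ~p there: s:F, u:F, w:T. ✓
u: successors {s, v, w}; ~p there: s:F, v:T, w:T. ✓
v: successors {s, t, u}; ~p there: s:F, t:F, u:F. ✗
w: successors {s, w}; ~p there: s:F, w:T. ✓
Satisfying worlds: {s, t, u, w}.

4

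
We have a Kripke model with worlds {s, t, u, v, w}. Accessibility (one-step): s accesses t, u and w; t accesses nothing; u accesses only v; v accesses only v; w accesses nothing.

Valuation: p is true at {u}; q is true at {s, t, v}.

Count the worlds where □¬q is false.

3

s: successors {t, u, w}; ¬q there: t:F, u:T, w:T. ✗
t: no successors, so □¬q holds vacuously. ✓
u: successors {v}; ¬q there: v:F. ✗
v: successors {v}; ¬q there: v:F. ✗
w: no successors, so □¬q holds vacuously. ✓
Satisfying worlds: {t, w}.
So □¬q fails at the other 3 worlds.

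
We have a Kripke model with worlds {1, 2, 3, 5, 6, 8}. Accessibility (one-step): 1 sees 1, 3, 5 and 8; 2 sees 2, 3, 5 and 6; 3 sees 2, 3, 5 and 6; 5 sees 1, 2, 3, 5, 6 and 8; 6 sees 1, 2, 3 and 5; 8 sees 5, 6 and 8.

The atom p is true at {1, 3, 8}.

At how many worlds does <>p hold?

1: successors {1, 3, 5, 8}; p there: 1:T, 3:T, 5:F, 8:T. ✓
2: successors {2, 3, 5, 6}; p there: 2:F, 3:T, 5:F, 6:F. ✓
3: successors {2, 3, 5, 6}; p there: 2:F, 3:T, 5:F, 6:F. ✓
5: successors {1, 2, 3, 5, 6, 8}; p there: 1:T, 2:F, 3:T, 5:F, 6:F, 8:T. ✓
6: successors {1, 2, 3, 5}; p there: 1:T, 2:F, 3:T, 5:F. ✓
8: successors {5, 6, 8}; p there: 5:F, 6:F, 8:T. ✓
Satisfying worlds: {1, 2, 3, 5, 6, 8}.

6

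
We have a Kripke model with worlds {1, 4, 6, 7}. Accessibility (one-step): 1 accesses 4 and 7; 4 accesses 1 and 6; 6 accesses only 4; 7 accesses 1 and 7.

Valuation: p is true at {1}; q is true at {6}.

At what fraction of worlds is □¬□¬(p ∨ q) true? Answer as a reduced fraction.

1: successors {4, 7}; ¬□¬(p ∨ q) there: 4:T, 7:T. ✓
4: successors {1, 6}; ¬□¬(p ∨ q) there: 1:F, 6:F. ✗
6: successors {4}; ¬□¬(p ∨ q) there: 4:T. ✓
7: successors {1, 7}; ¬□¬(p ∨ q) there: 1:F, 7:T. ✗
That's 2 of 4 worlds, so 2/4 = 1/2.

1/2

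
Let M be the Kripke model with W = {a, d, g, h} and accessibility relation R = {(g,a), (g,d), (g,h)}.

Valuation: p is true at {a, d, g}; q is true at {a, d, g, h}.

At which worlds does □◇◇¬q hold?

a: no successors, so □◇◇¬q holds vacuously. ✓
d: no successors, so □◇◇¬q holds vacuously. ✓
g: successors {a, d, h}; ◇◇¬q there: a:F, d:F, h:F. ✗
h: no successors, so □◇◇¬q holds vacuously. ✓

{a, d, h}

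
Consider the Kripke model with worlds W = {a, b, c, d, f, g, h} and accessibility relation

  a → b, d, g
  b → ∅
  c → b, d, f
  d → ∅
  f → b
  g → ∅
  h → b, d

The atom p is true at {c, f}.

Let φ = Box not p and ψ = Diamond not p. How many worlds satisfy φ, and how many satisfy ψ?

6 and 4

For Box not p:
a: successors {b, d, g}; not p there: b:T, d:T, g:T. ✓
b: no successors, so Box not p holds vacuously. ✓
c: successors {b, d, f}; not p there: b:T, d:T, f:F. ✗
d: no successors, so Box not p holds vacuously. ✓
f: successors {b}; not p there: b:T. ✓
g: no successors, so Box not p holds vacuously. ✓
h: successors {b, d}; not p there: b:T, d:T. ✓
— 6 worlds.
For Diamond not p:
a: successors {b, d, g}; not p there: b:T, d:T, g:T. ✓
b: no successors, so Diamond not p fails. ✗
c: successors {b, d, f}; not p there: b:T, d:T, f:F. ✓
d: no successors, so Diamond not p fails. ✗
f: successors {b}; not p there: b:T. ✓
g: no successors, so Diamond not p fails. ✗
h: successors {b, d}; not p there: b:T, d:T. ✓
— 4 worlds.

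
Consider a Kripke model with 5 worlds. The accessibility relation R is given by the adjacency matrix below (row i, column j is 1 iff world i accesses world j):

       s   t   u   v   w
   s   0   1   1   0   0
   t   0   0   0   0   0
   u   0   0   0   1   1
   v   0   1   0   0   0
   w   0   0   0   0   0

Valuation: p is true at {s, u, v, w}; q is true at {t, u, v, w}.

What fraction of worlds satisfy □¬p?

3/5

s: successors {t, u}; ¬p there: t:T, u:F. ✗
t: no successors, so □¬p holds vacuously. ✓
u: successors {v, w}; ¬p there: v:F, w:F. ✗
v: successors {t}; ¬p there: t:T. ✓
w: no successors, so □¬p holds vacuously. ✓
That's 3 of 5 worlds, so 3/5.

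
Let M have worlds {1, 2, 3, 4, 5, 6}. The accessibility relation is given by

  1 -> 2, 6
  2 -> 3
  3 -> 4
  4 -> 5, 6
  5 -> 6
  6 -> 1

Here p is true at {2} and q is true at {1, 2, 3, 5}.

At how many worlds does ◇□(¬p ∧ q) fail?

1: successors {2, 6}; □(¬p ∧ q) there: 2:T, 6:T. ✓
2: successors {3}; □(¬p ∧ q) there: 3:F. ✗
3: successors {4}; □(¬p ∧ q) there: 4:F. ✗
4: successors {5, 6}; □(¬p ∧ q) there: 5:F, 6:T. ✓
5: successors {6}; □(¬p ∧ q) there: 6:T. ✓
6: successors {1}; □(¬p ∧ q) there: 1:F. ✗
Satisfying worlds: {1, 4, 5}.
So ◇□(¬p ∧ q) fails at the other 3 worlds.

3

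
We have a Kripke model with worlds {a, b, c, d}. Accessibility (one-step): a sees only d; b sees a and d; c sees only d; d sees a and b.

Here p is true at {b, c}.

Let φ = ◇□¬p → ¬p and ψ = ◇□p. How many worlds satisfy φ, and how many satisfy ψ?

For ◇□¬p → ¬p:
a: ◇□¬p is F, ¬p is T. ✓
b: ◇□¬p is T, ¬p is F. ✗
c: ◇□¬p is F, ¬p is F. ✓
d: ◇□¬p is T, ¬p is T. ✓
— 3 worlds.
For ◇□p:
a: successors {d}; □p there: d:F. ✗
b: successors {a, d}; □p there: a:F, d:F. ✗
c: successors {d}; □p there: d:F. ✗
d: successors {a, b}; □p there: a:F, b:F. ✗
— 0 worlds.

3 and 0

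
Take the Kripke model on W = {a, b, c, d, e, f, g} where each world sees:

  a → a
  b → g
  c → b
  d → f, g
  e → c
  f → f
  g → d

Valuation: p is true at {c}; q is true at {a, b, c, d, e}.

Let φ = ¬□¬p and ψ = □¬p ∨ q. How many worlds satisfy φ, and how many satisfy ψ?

For ¬□¬p:
a: □¬p is T. ✗
b: □¬p is T. ✗
c: □¬p is T. ✗
d: □¬p is T. ✗
e: □¬p is F. ✓
f: □¬p is T. ✗
g: □¬p is T. ✗
— 1 world.
For □¬p ∨ q:
a: □¬p is T, q is T. ✓
b: □¬p is T, q is T. ✓
c: □¬p is T, q is T. ✓
d: □¬p is T, q is T. ✓
e: □¬p is F, q is T. ✓
f: □¬p is T, q is F. ✓
g: □¬p is T, q is F. ✓
— 7 worlds.

1 and 7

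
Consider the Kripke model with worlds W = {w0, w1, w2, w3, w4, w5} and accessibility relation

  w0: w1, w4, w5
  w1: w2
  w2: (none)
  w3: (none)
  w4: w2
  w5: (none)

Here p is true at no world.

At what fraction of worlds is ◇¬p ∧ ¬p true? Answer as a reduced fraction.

1/2

w0: ◇¬p is T, ¬p is T. ✓
w1: ◇¬p is T, ¬p is T. ✓
w2: ◇¬p is F, ¬p is T. ✗
w3: ◇¬p is F, ¬p is T. ✗
w4: ◇¬p is T, ¬p is T. ✓
w5: ◇¬p is F, ¬p is T. ✗
That's 3 of 6 worlds, so 3/6 = 1/2.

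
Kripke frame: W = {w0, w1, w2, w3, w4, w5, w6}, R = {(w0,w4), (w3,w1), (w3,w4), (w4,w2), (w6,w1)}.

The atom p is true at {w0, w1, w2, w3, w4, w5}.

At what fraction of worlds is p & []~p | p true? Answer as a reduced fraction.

6/7

w0: p & []~p is F, p is T. ✓
w1: p & []~p is T, p is T. ✓
w2: p & []~p is T, p is T. ✓
w3: p & []~p is F, p is T. ✓
w4: p & []~p is F, p is T. ✓
w5: p & []~p is T, p is T. ✓
w6: p & []~p is F, p is F. ✗
That's 6 of 7 worlds, so 6/7.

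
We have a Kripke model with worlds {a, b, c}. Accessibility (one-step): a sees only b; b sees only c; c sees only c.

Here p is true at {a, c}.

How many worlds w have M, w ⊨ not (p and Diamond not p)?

2

a: p and Diamond not p is T. ✗
b: p and Diamond not p is F. ✓
c: p and Diamond not p is F. ✓
Satisfying worlds: {b, c}.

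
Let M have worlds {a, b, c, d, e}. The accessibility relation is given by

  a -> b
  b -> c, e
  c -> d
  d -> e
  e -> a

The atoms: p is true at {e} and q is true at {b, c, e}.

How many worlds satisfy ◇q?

3

a: successors {b}; q there: b:T. ✓
b: successors {c, e}; q there: c:T, e:T. ✓
c: successors {d}; q there: d:F. ✗
d: successors {e}; q there: e:T. ✓
e: successors {a}; q there: a:F. ✗
Satisfying worlds: {a, b, d}.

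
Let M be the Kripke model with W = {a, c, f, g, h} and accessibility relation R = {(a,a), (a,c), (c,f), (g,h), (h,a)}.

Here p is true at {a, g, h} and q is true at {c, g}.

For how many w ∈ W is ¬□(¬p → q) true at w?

a: □(¬p → q) is T. ✗
c: □(¬p → q) is F. ✓
f: □(¬p → q) is T. ✗
g: □(¬p → q) is T. ✗
h: □(¬p → q) is T. ✗
Satisfying worlds: {c}.

1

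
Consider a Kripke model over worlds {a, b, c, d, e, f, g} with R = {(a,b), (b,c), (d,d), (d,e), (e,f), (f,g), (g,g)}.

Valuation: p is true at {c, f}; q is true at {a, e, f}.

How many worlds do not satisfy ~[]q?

a: []q is F. ✓
b: []q is F. ✓
c: []q is T. ✗
d: []q is F. ✓
e: []q is T. ✗
f: []q is F. ✓
g: []q is F. ✓
Satisfying worlds: {a, b, d, f, g}.
So ~[]q fails at the other 2 worlds.

2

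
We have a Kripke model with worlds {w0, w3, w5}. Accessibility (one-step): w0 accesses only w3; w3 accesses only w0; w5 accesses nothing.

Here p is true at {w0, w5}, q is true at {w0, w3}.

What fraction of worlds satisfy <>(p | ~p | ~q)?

2/3

w0: successors {w3}; p | ~p | ~q there: w3:T. ✓
w3: successors {w0}; p | ~p | ~q there: w0:T. ✓
w5: no successors, so <>(p | ~p | ~q) fails. ✗
That's 2 of 3 worlds, so 2/3.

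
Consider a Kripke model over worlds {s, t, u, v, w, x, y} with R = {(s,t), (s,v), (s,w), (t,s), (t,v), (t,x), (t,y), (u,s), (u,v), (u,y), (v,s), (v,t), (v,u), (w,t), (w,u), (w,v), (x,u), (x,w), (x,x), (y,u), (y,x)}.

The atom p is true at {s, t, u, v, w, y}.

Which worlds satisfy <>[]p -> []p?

{s, u, v, w}

s: <>[]p is T, []p is T. ✓
t: <>[]p is T, []p is F. ✗
u: <>[]p is T, []p is T. ✓
v: <>[]p is T, []p is T. ✓
w: <>[]p is T, []p is T. ✓
x: <>[]p is T, []p is F. ✗
y: <>[]p is T, []p is F. ✗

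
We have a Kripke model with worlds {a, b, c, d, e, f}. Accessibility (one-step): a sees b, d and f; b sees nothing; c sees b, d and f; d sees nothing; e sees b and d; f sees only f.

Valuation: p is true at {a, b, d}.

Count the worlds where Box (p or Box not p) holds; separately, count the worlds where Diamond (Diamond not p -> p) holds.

6 and 3

For Box (p or Box not p):
a: successors {b, d, f}; p or Box not p there: b:T, d:T, f:T. ✓
b: no successors, so Box (p or Box not p) holds vacuously. ✓
c: successors {b, d, f}; p or Box not p there: b:T, d:T, f:T. ✓
d: no successors, so Box (p or Box not p) holds vacuously. ✓
e: successors {b, d}; p or Box not p there: b:T, d:T. ✓
f: successors {f}; p or Box not p there: f:T. ✓
— 6 worlds.
For Diamond (Diamond not p -> p):
a: successors {b, d, f}; Diamond not p -> p there: b:T, d:T, f:F. ✓
b: no successors, so Diamond (Diamond not p -> p) fails. ✗
c: successors {b, d, f}; Diamond not p -> p there: b:T, d:T, f:F. ✓
d: no successors, so Diamond (Diamond not p -> p) fails. ✗
e: successors {b, d}; Diamond not p -> p there: b:T, d:T. ✓
f: successors {f}; Diamond not p -> p there: f:F. ✗
— 3 worlds.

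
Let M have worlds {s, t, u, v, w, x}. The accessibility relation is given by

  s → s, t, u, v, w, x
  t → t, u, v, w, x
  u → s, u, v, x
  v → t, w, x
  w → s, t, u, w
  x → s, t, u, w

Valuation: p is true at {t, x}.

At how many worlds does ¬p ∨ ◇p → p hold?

2

s: ¬p ∨ ◇p is T, p is F. ✗
t: ¬p ∨ ◇p is T, p is T. ✓
u: ¬p ∨ ◇p is T, p is F. ✗
v: ¬p ∨ ◇p is T, p is F. ✗
w: ¬p ∨ ◇p is T, p is F. ✗
x: ¬p ∨ ◇p is T, p is T. ✓
Satisfying worlds: {t, x}.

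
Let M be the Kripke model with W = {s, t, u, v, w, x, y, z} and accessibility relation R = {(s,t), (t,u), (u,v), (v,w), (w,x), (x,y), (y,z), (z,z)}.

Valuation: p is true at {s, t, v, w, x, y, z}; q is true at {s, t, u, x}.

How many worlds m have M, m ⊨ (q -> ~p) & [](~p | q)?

1

s: q -> ~p is F, [](~p | q) is T. ✗
t: q -> ~p is F, [](~p | q) is T. ✗
u: q -> ~p is T, [](~p | q) is F. ✗
v: q -> ~p is T, [](~p | q) is F. ✗
w: q -> ~p is T, [](~p | q) is T. ✓
x: q -> ~p is F, [](~p | q) is F. ✗
y: q -> ~p is T, [](~p | q) is F. ✗
z: q -> ~p is T, [](~p | q) is F. ✗
Satisfying worlds: {w}.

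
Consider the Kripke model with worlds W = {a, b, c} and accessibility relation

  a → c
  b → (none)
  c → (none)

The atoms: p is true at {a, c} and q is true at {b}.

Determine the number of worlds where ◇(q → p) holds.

1

a: successors {c}; q → p there: c:T. ✓
b: no successors, so ◇(q → p) fails. ✗
c: no successors, so ◇(q → p) fails. ✗
Satisfying worlds: {a}.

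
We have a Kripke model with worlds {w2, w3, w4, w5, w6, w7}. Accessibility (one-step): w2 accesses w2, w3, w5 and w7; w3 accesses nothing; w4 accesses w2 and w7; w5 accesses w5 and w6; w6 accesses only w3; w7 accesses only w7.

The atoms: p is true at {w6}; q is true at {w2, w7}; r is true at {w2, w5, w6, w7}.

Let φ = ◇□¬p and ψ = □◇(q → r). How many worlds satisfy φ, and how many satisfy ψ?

For ◇□¬p:
w2: successors {w2, w3, w5, w7}; □¬p there: w2:T, w3:T, w5:F, w7:T. ✓
w3: no successors, so ◇□¬p fails. ✗
w4: successors {w2, w7}; □¬p there: w2:T, w7:T. ✓
w5: successors {w5, w6}; □¬p there: w5:F, w6:T. ✓
w6: successors {w3}; □¬p there: w3:T. ✓
w7: successors {w7}; □¬p there: w7:T. ✓
— 5 worlds.
For □◇(q → r):
w2: successors {w2, w3, w5, w7}; ◇(q → r) there: w2:T, w3:F, w5:T, w7:T. ✗
w3: no successors, so □◇(q → r) holds vacuously. ✓
w4: successors {w2, w7}; ◇(q → r) there: w2:T, w7:T. ✓
w5: successors {w5, w6}; ◇(q → r) there: w5:T, w6:T. ✓
w6: successors {w3}; ◇(q → r) there: w3:F. ✗
w7: successors {w7}; ◇(q → r) there: w7:T. ✓
— 4 worlds.

5 and 4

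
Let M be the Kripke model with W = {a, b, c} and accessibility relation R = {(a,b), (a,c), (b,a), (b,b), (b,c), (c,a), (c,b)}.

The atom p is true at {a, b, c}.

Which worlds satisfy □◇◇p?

{a, b, c}

a: successors {b, c}; ◇◇p there: b:T, c:T. ✓
b: successors {a, b, c}; ◇◇p there: a:T, b:T, c:T. ✓
c: successors {a, b}; ◇◇p there: a:T, b:T. ✓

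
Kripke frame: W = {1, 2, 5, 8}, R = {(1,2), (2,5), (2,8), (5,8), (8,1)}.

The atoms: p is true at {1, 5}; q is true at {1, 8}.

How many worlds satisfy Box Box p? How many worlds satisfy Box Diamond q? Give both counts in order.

For Box Box p:
1: successors {2}; Box p there: 2:F. ✗
2: successors {5, 8}; Box p there: 5:F, 8:T. ✗
5: successors {8}; Box p there: 8:T. ✓
8: successors {1}; Box p there: 1:F. ✗
— 1 world.
For Box Diamond q:
1: successors {2}; Diamond q there: 2:T. ✓
2: successors {5, 8}; Diamond q there: 5:T, 8:T. ✓
5: successors {8}; Diamond q there: 8:T. ✓
8: successors {1}; Diamond q there: 1:F. ✗
— 3 worlds.

1 and 3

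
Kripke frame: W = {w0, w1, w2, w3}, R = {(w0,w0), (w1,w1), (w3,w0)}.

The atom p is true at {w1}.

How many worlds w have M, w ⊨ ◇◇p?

w0: successors {w0}; ◇p there: w0:F. ✗
w1: successors {w1}; ◇p there: w1:T. ✓
w2: no successors, so ◇◇p fails. ✗
w3: successors {w0}; ◇p there: w0:F. ✗
Satisfying worlds: {w1}.

1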